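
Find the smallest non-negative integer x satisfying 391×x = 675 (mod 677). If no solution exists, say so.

303

gcd(391, 677) = 1, so a unique solution mod 677 exists.
391⁻¹ ≡ 187 (mod 677).
x ≡ 187×675 ≡ 303 (mod 677).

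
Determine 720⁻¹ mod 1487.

696

1487 = 2*720 + 47
720 = 15*47 + 15
47 = 3*15 + 2
15 = 7*2 + 1
2 = 2*1 + 0
gcd(720, 1487) = 1, so the inverse exists.
Back-substitute for 1:
1 = 1*15 − 7*2
  = −7*47 + 22*15
  = 22*720 − 337*47
  = −337*1487 + 696*720
So 720⁻¹ ≡ 696 (mod 1487).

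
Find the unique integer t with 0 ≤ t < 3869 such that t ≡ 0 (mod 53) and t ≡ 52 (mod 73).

53⁻¹ mod 73: 53×62 ≡ 1 (mod 73), so 53⁻¹ ≡ 62.
t = 0 + 53×((52 − 0)×62 mod 73) = 0 + 53×12 = 636.

636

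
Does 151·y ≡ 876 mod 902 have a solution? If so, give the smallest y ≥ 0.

gcd(151, 902) = 1, so a unique solution mod 902 exists.
151⁻¹ ≡ 227 (mod 902).
y ≡ 227·876 ≡ 412 (mod 902).

412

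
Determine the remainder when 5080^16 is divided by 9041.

3131

By square-and-multiply:
5080^1 ≡ 5080 (mod 9041)
5080^2 ≡ 5080^2 = 25806400 ≡ 3386 (mod 9041)
5080^4 ≡ 3386^2 = 11464996 ≡ 1008 (mod 9041)
5080^8 ≡ 1008^2 = 1016064 ≡ 3472 (mod 9041)
5080^16 ≡ 3472^2 = 12054784 ≡ 3131 (mod 9041)
So 5080^16 ≡ 3131 (mod 9041).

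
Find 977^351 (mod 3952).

351 in binary is 101011111, i.e. 351 = 256 + 64 + 16 + 8 + 4 + 2 + 1.
977^1 ≡ 977 (mod 3952)
977^2 ≡ 977^2 = 954529 ≡ 2097 (mod 3952)
977^4 ≡ 2097^2 = 4397409 ≡ 2785 (mod 3952)
977^8 ≡ 2785^2 = 7756225 ≡ 2401 (mod 3952)
977^16 ≡ 2401^2 = 5764801 ≡ 2785 (mod 3952)
977^32 ≡ 2785^2 = 7756225 ≡ 2401 (mod 3952)
977^64 ≡ 2401^2 = 5764801 ≡ 2785 (mod 3952)
977^128 ≡ 2785^2 = 7756225 ≡ 2401 (mod 3952)
977^256 ≡ 2401^2 = 5764801 ≡ 2785 (mod 3952)
977^351 = 977^256 * 977^64 * 977^16 * 977^8 * 977^4 * 977^2 * 977^1 ≡ 2785 * 2785 * 2785 * 2401 * 2785 * 2097 * 977 (mod 3952).
Accumulate the product:
2785 * 2785 = 7756225 ≡ 2401
2401 * 2785 = 6686785 ≡ 1
1 * 2401 = 2401
2401 * 2785 = 6686785 ≡ 1
1 * 2097 = 2097
2097 * 977 = 2048769 ≡ 1633

1633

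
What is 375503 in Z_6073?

375503 = 61*6073 + 5050, so 375503 ≡ 5050 (mod 6073).

5050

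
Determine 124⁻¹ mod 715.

Apply the Euclidean algorithm and back-substitute:
715 = 5·124 + 95
124 = 1·95 + 29
95 = 3·29 + 8
29 = 3·8 + 5
8 = 1·5 + 3
5 = 1·3 + 2
3 = 1·2 + 1
2 = 2·1 + 0
gcd(124, 715) = 1, so the inverse exists.
Back-substitute for 1:
1 = 1·3 − 1·2
  = −1·5 + 2·3
  = 2·8 − 3·5
  = −3·29 + 11·8
  = 11·95 − 36·29
  = −36·124 + 47·95
  = 47·715 − 271·124
So 124⁻¹ ≡ −271 ≡ 444 (mod 715).

444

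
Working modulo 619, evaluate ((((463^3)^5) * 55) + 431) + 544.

(463)^3 ≡ 530 (mod 619)
(530)^5 ≡ 213 (mod 619)
213 * 55 = 11715 ≡ 573 (mod 619)
573 + 431 = 1004 ≡ 385 (mod 619)
385 + 544 = 929 ≡ 310 (mod 619)

310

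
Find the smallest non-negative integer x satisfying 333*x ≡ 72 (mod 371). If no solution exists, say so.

291

gcd(333, 371) = 1, so a unique solution mod 371 exists.
333⁻¹ ≡ 205 (mod 371).
x ≡ 205*72 ≡ 291 (mod 371).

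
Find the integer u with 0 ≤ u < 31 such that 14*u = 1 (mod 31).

20

31 = 2·14 + 3
14 = 4·3 + 2
3 = 1·2 + 1
2 = 2·1 + 0
gcd(14, 31) = 1, so the inverse exists.
Bézout: 1 = 5·31 − 11·14.
So 14⁻¹ ≡ −11 ≡ 20 (mod 31).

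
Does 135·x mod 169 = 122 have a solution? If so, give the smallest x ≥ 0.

66

gcd(135, 169) = 1, so a unique solution mod 169 exists.
135⁻¹ ≡ 164 (mod 169).
x ≡ 164·122 ≡ 66 (mod 169).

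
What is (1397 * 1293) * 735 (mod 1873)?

1397 * 1293 = 1806321 ≡ 749 (mod 1873)
749 * 735 = 550515 ≡ 1726 (mod 1873)

1726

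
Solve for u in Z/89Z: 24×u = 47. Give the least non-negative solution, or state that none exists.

gcd(24, 89) = 1, so a unique solution mod 89 exists.
24⁻¹ ≡ 26 (mod 89).
u ≡ 26×47 ≡ 65 (mod 89).

65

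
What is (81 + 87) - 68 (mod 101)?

81 + 87 = 168 ≡ 67 (mod 101)
67 - 68 = -1 ≡ 100 (mod 101)

100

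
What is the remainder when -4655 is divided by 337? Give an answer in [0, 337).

-4655 = -14×337 + 63, so -4655 ≡ 63 (mod 337).

63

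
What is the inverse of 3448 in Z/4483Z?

Apply the Euclidean algorithm and back-substitute:
4483 = 1*3448 + 1035
3448 = 3*1035 + 343
1035 = 3*343 + 6
343 = 57*6 + 1
6 = 6*1 + 0
gcd(3448, 4483) = 1, so the inverse exists.
Back-substitute for 1:
1 = 1*343 − 57*6
  = −57*1035 + 172*343
  = 172*3448 − 573*1035
  = −573*4483 + 745*3448
So 3448⁻¹ ≡ 745 (mod 4483).

745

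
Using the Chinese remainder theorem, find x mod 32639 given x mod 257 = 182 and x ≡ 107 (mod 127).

257⁻¹ mod 127: 257·85 ≡ 1 (mod 127), so 257⁻¹ ≡ 85.
x = 182 + 257·((107 − 182)·85 mod 127) = 182 + 257·102 = 26396.
Check: 26396 mod 257 = 182, 26396 mod 127 = 107. ✓

26396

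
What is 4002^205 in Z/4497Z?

205 in binary is 11001101, i.e. 205 = 128 + 64 + 8 + 4 + 1.
4002^1 ≡ 4002 (mod 4497)
4002^2 ≡ 4002^2 = 16016004 ≡ 2187 (mod 4497)
4002^4 ≡ 2187^2 = 4782969 ≡ 2658 (mod 4497)
4002^8 ≡ 2658^2 = 7064964 ≡ 177 (mod 4497)
4002^16 ≡ 177^2 = 31329 ≡ 4347 (mod 4497)
4002^32 ≡ 4347^2 = 18896409 ≡ 15 (mod 4497)
4002^64 ≡ 15^2 = 225 (mod 4497)
4002^128 ≡ 225^2 = 50625 ≡ 1158 (mod 4497)
4002^205 = 4002^128 · 4002^64 · 4002^8 · 4002^4 · 4002^1 ≡ 1158 · 225 · 177 · 2658 · 4002 (mod 4497).
Accumulate the product:
1158 · 225 = 260550 ≡ 4221
4221 · 177 = 747117 ≡ 615
615 · 2658 = 1634670 ≡ 2259
2259 · 4002 = 9040518 ≡ 1548

1548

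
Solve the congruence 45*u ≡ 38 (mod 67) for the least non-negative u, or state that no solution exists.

gcd(45, 67) = 1, so a unique solution mod 67 exists.
45⁻¹ ≡ 3 (mod 67).
u ≡ 3*38 ≡ 47 (mod 67).

47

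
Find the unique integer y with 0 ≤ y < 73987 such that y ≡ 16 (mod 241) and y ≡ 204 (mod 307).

241⁻¹ mod 307: 241×200 ≡ 1 (mod 307), so 241⁻¹ ≡ 200.
y = 16 + 241×((204 − 16)×200 mod 307) = 16 + 241×146 = 35202.
Check: 35202 mod 241 = 16, 35202 mod 307 = 204. ✓

35202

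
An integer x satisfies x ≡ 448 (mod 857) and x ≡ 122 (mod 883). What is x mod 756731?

857⁻¹ mod 883: 857·849 ≡ 1 (mod 883), so 857⁻¹ ≡ 849.
x = 448 + 857·((122 − 448)·849 mod 883) = 448 + 857·488 = 418664.

418664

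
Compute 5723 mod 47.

36

5723 = 121·47 + 36, so 5723 ≡ 36 (mod 47).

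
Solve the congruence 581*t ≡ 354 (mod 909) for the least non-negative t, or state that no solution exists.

gcd(581, 909) = 1, so a unique solution mod 909 exists.
581⁻¹ ≡ 812 (mod 909).
t ≡ 812*354 ≡ 204 (mod 909).

204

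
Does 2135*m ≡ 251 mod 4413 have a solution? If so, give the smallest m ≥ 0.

gcd(2135, 4413) = 1, so a unique solution mod 4413 exists.
2135⁻¹ ≡ 3086 (mod 4413).
m ≡ 3086*251 ≡ 2311 (mod 4413).

2311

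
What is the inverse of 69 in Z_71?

35

Apply the Euclidean algorithm and back-substitute:
71 = 1*69 + 2
69 = 34*2 + 1
2 = 2*1 + 0
gcd(69, 71) = 1, so the inverse exists.
Bézout: 1 = −34*71 + 35*69.
So 69⁻¹ ≡ 35 (mod 71).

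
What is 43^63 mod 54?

1

43^1 ≡ 43 (mod 54)
43^2 ≡ 43^2 = 1849 ≡ 13 (mod 54)
43^4 ≡ 13^2 = 169 ≡ 7 (mod 54)
43^8 ≡ 7^2 = 49 (mod 54)
43^16 ≡ 49^2 = 2401 ≡ 25 (mod 54)
43^32 ≡ 25^2 = 625 ≡ 31 (mod 54)
43^63 = 43^32 * 43^16 * 43^8 * 43^4 * 43^2 * 43^1 ≡ 31 * 25 * 49 * 7 * 13 * 43 (mod 54).
Accumulate the product:
31 * 25 = 775 ≡ 19
19 * 49 = 931 ≡ 13
13 * 7 = 91 ≡ 37
37 * 13 = 481 ≡ 49
49 * 43 = 2107 ≡ 1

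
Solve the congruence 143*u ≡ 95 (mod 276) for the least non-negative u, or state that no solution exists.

157

gcd(143, 276) = 1, so a unique solution mod 276 exists.
143⁻¹ ≡ 83 (mod 276).
u ≡ 83*95 ≡ 157 (mod 276).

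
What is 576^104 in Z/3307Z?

Compute successive squares:
576^1 ≡ 576 (mod 3307)
576^2 ≡ 576^2 = 331776 ≡ 1076 (mod 3307)
576^4 ≡ 1076^2 = 1157776 ≡ 326 (mod 3307)
576^8 ≡ 326^2 = 106276 ≡ 452 (mod 3307)
576^16 ≡ 452^2 = 204304 ≡ 2577 (mod 3307)
576^32 ≡ 2577^2 = 6640929 ≡ 473 (mod 3307)
576^64 ≡ 473^2 = 223729 ≡ 2160 (mod 3307)
576^104 = 576^64 * 576^32 * 576^8 ≡ 2160 * 473 * 452 (mod 3307).
Accumulate the product:
2160 * 473 = 1021680 ≡ 3124
3124 * 452 = 1412048 ≡ 3266

3266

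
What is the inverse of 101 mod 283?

269

283 = 2·101 + 81
101 = 1·81 + 20
81 = 4·20 + 1
20 = 20·1 + 0
gcd(101, 283) = 1, so the inverse exists.
Back-substitute for 1:
1 = 1·81 − 4·20
  = −4·101 + 5·81
  = 5·283 − 14·101
So 101⁻¹ ≡ −14 ≡ 269 (mod 283).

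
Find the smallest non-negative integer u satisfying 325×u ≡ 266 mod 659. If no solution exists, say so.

307

gcd(325, 659) = 1, so a unique solution mod 659 exists.
325⁻¹ ≡ 73 (mod 659).
u ≡ 73×266 ≡ 307 (mod 659).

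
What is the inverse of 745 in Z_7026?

7026 = 9*745 + 321
745 = 2*321 + 103
321 = 3*103 + 12
103 = 8*12 + 7
12 = 1*7 + 5
7 = 1*5 + 2
5 = 2*2 + 1
2 = 2*1 + 0
gcd(745, 7026) = 1, so the inverse exists.
Bézout: 1 = 311*7026 − 2933*745.
So 745⁻¹ ≡ −2933 ≡ 4093 (mod 7026).

4093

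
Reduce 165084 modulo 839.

165084 = 196·839 + 640, so 165084 ≡ 640 (mod 839).

640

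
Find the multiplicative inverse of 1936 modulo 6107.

6107 = 3*1936 + 299
1936 = 6*299 + 142
299 = 2*142 + 15
142 = 9*15 + 7
15 = 2*7 + 1
7 = 7*1 + 0
gcd(1936, 6107) = 1, so the inverse exists.
Bézout: 1 = 259*6107 − 817*1936.
So 1936⁻¹ ≡ −817 ≡ 5290 (mod 6107).

5290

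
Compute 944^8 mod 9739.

4312

Compute successive squares:
944^1 ≡ 944 (mod 9739)
944^2 ≡ 944^2 = 891136 ≡ 4887 (mod 9739)
944^4 ≡ 4887^2 = 23882769 ≡ 2741 (mod 9739)
944^8 ≡ 2741^2 = 7513081 ≡ 4312 (mod 9739)
So 944^8 ≡ 4312 (mod 9739).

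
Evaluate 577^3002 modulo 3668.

By square-and-multiply:
577^1 ≡ 577 (mod 3668)
577^2 ≡ 577^2 = 332929 ≡ 2809 (mod 3668)
577^4 ≡ 2809^2 = 7890481 ≡ 613 (mod 3668)
577^8 ≡ 613^2 = 375769 ≡ 1633 (mod 3668)
577^16 ≡ 1633^2 = 2666689 ≡ 53 (mod 3668)
577^32 ≡ 53^2 = 2809 (mod 3668)
577^64 ≡ 2809^2 = 7890481 ≡ 613 (mod 3668)
577^128 ≡ 613^2 = 375769 ≡ 1633 (mod 3668)
577^256 ≡ 1633^2 = 2666689 ≡ 53 (mod 3668)
577^512 ≡ 53^2 = 2809 (mod 3668)
577^1024 ≡ 2809^2 = 7890481 ≡ 613 (mod 3668)
577^2048 ≡ 613^2 = 375769 ≡ 1633 (mod 3668)
577^3002 = 577^2048 × 577^512 × 577^256 × 577^128 × 577^32 × 577^16 × 577^8 × 577^2 ≡ 1633 × 2809 × 53 × 1633 × 2809 × 53 × 1633 × 2809 (mod 3668).
Accumulate the product:
1633 × 2809 = 4587097 ≡ 2097
2097 × 53 = 111141 ≡ 1101
1101 × 1633 = 1797933 ≡ 613
613 × 2809 = 1721917 ≡ 1625
1625 × 53 = 86125 ≡ 1761
1761 × 1633 = 2875713 ≡ 1
1 × 2809 = 2809

2809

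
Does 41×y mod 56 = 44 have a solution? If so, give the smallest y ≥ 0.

12

gcd(41, 56) = 1, so a unique solution mod 56 exists.
41⁻¹ ≡ 41 (mod 56).
y ≡ 41×44 ≡ 12 (mod 56).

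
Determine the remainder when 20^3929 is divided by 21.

20

By square-and-multiply:
3929 in binary is 111101011001, i.e. 3929 = 2048 + 1024 + 512 + 256 + 64 + 16 + 8 + 1.
20^1 ≡ 20 (mod 21)
20^2 ≡ 20^2 = 400 ≡ 1 (mod 21)
20^4 ≡ 1^2 = 1 (mod 21)
20^8 ≡ 1^2 = 1 (mod 21)
20^16 ≡ 1^2 = 1 (mod 21)
20^32 ≡ 1^2 = 1 (mod 21)
20^64 ≡ 1^2 = 1 (mod 21)
20^128 ≡ 1^2 = 1 (mod 21)
20^256 ≡ 1^2 = 1 (mod 21)
20^512 ≡ 1^2 = 1 (mod 21)
20^1024 ≡ 1^2 = 1 (mod 21)
20^2048 ≡ 1^2 = 1 (mod 21)
20^3929 = 20^2048 · 20^1024 · 20^512 · 20^256 · 20^64 · 20^16 · 20^8 · 20^1 ≡ 1 · 1 · 1 · 1 · 1 · 1 · 1 · 20 (mod 21).
Accumulate the product:
1 · 1 = 1
1 · 1 = 1
1 · 1 = 1
1 · 1 = 1
1 · 1 = 1
1 · 1 = 1
1 · 20 = 20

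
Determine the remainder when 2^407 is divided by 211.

407 in binary is 110010111, i.e. 407 = 256 + 128 + 16 + 4 + 2 + 1.
2^1 ≡ 2 (mod 211)
2^2 ≡ 2^2 = 4 (mod 211)
2^4 ≡ 4^2 = 16 (mod 211)
2^8 ≡ 16^2 = 256 ≡ 45 (mod 211)
2^16 ≡ 45^2 = 2025 ≡ 126 (mod 211)
2^32 ≡ 126^2 = 15876 ≡ 51 (mod 211)
2^64 ≡ 51^2 = 2601 ≡ 69 (mod 211)
2^128 ≡ 69^2 = 4761 ≡ 119 (mod 211)
2^256 ≡ 119^2 = 14161 ≡ 24 (mod 211)
2^407 = 2^256 * 2^128 * 2^16 * 2^4 * 2^2 * 2^1 ≡ 24 * 119 * 126 * 16 * 4 * 2 (mod 211).
Accumulate the product:
24 * 119 = 2856 ≡ 113
113 * 126 = 14238 ≡ 101
101 * 16 = 1616 ≡ 139
139 * 4 = 556 ≡ 134
134 * 2 = 268 ≡ 57

57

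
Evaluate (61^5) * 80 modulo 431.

(61)^5 ≡ 81 (mod 431)
81 * 80 = 6480 ≡ 15 (mod 431)

15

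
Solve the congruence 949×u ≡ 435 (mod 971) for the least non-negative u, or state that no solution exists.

554

gcd(949, 971) = 1, so a unique solution mod 971 exists.
949⁻¹ ≡ 662 (mod 971).
u ≡ 662×435 ≡ 554 (mod 971).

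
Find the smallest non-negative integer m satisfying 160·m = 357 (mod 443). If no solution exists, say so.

5

gcd(160, 443) = 1, so a unique solution mod 443 exists.
160⁻¹ ≡ 36 (mod 443).
m ≡ 36·357 ≡ 5 (mod 443).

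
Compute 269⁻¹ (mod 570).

89

570 = 2*269 + 32
269 = 8*32 + 13
32 = 2*13 + 6
13 = 2*6 + 1
6 = 6*1 + 0
gcd(269, 570) = 1, so the inverse exists.
Back-substitute for 1:
1 = 1*13 − 2*6
  = −2*32 + 5*13
  = 5*269 − 42*32
  = −42*570 + 89*269
So 269⁻¹ ≡ 89 (mod 570).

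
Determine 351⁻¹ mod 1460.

Run the extended Euclidean algorithm:
1460 = 4*351 + 56
351 = 6*56 + 15
56 = 3*15 + 11
15 = 1*11 + 4
11 = 2*4 + 3
4 = 1*3 + 1
3 = 3*1 + 0
gcd(351, 1460) = 1, so the inverse exists.
Back-substitute for 1:
1 = 1*4 − 1*3
  = −1*11 + 3*4
  = 3*15 − 4*11
  = −4*56 + 15*15
  = 15*351 − 94*56
  = −94*1460 + 391*351
So 351⁻¹ ≡ 391 (mod 1460).

391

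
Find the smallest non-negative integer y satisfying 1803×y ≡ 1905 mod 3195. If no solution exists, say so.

740

gcd(1803, 3195) = 3, and 3 | 1905, so solutions exist.
Divide through by 3: 601×y mod 1065 = 635.
601⁻¹ ≡ 241 (mod 1065).
y ≡ 241×635 ≡ 740 (mod 1065).
The smallest non-negative solution is y = 740.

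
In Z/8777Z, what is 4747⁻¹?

By the extended Euclidean algorithm:
8777 = 1×4747 + 4030
4747 = 1×4030 + 717
4030 = 5×717 + 445
717 = 1×445 + 272
445 = 1×272 + 173
272 = 1×173 + 99
173 = 1×99 + 74
99 = 1×74 + 25
74 = 2×25 + 24
25 = 1×24 + 1
24 = 24×1 + 0
gcd(4747, 8777) = 1, so the inverse exists.
Bézout: 1 = −192×8777 + 355×4747.
So 4747⁻¹ ≡ 355 (mod 8777).

355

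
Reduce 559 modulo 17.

559 = 32×17 + 15, so 559 ≡ 15 (mod 17).

15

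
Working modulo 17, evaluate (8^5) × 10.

(8)^5 ≡ 9 (mod 17)
9 × 10 = 90 ≡ 5 (mod 17)

5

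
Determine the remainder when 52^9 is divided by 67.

52^1 ≡ 52 (mod 67)
52^2 ≡ 52^2 = 2704 ≡ 24 (mod 67)
52^4 ≡ 24^2 = 576 ≡ 40 (mod 67)
52^8 ≡ 40^2 = 1600 ≡ 59 (mod 67)
52^9 = 52^8 × 52^1 ≡ 59 × 52 (mod 67).
59 × 52 = 3068 ≡ 53 (mod 67).

53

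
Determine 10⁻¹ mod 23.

7

By the extended Euclidean algorithm:
23 = 2*10 + 3
10 = 3*3 + 1
3 = 3*1 + 0
gcd(10, 23) = 1, so the inverse exists.
Back-substitute for 1:
1 = 1*10 − 3*3
  = −3*23 + 7*10
So 10⁻¹ ≡ 7 (mod 23).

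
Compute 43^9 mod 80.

43

9 in binary is 1001, i.e. 9 = 8 + 1.
43^1 ≡ 43 (mod 80)
43^2 ≡ 43^2 = 1849 ≡ 9 (mod 80)
43^4 ≡ 9^2 = 81 ≡ 1 (mod 80)
43^8 ≡ 1^2 = 1 (mod 80)
43^9 = 43^8 × 43^1 ≡ 1 × 43 (mod 80).
1 × 43 = 43 ≡ 43 (mod 80).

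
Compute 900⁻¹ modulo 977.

By the extended Euclidean algorithm:
977 = 1*900 + 77
900 = 11*77 + 53
77 = 1*53 + 24
53 = 2*24 + 5
24 = 4*5 + 4
5 = 1*4 + 1
4 = 4*1 + 0
gcd(900, 977) = 1, so the inverse exists.
Bézout: 1 = −187*977 + 203*900.
So 900⁻¹ ≡ 203 (mod 977).

203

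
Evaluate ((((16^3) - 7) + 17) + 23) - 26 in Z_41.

(16)^3 ≡ 37 (mod 41)
37 - 7 = 30
30 + 17 = 47 ≡ 6 (mod 41)
6 + 23 = 29
29 - 26 = 3

3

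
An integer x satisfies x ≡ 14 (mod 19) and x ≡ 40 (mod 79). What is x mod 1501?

19⁻¹ mod 79: 19·25 ≡ 1 (mod 79), so 19⁻¹ ≡ 25.
x = 14 + 19·((40 − 14)·25 mod 79) = 14 + 19·18 = 356.
Check: 356 mod 19 = 14, 356 mod 79 = 40. ✓

356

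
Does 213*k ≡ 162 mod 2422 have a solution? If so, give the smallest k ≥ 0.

gcd(213, 2422) = 1, so a unique solution mod 2422 exists.
213⁻¹ ≡ 705 (mod 2422).
k ≡ 705*162 ≡ 376 (mod 2422).

376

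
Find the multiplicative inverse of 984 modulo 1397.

504

1397 = 1*984 + 413
984 = 2*413 + 158
413 = 2*158 + 97
158 = 1*97 + 61
97 = 1*61 + 36
61 = 1*36 + 25
36 = 1*25 + 11
25 = 2*11 + 3
11 = 3*3 + 2
3 = 1*2 + 1
2 = 2*1 + 0
gcd(984, 1397) = 1, so the inverse exists.
Bézout: 1 = −355*1397 + 504*984.
So 984⁻¹ ≡ 504 (mod 1397).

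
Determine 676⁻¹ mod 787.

709

Run the extended Euclidean algorithm:
787 = 1×676 + 111
676 = 6×111 + 10
111 = 11×10 + 1
10 = 10×1 + 0
gcd(676, 787) = 1, so the inverse exists.
Bézout: 1 = 67×787 − 78×676.
So 676⁻¹ ≡ −78 ≡ 709 (mod 787).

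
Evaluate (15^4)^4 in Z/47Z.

(15)^4 ≡ 6 (mod 47)
(6)^4 ≡ 27 (mod 47)

27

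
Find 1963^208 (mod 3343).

2212

1963^1 ≡ 1963 (mod 3343)
1963^2 ≡ 1963^2 = 3853369 ≡ 2233 (mod 3343)
1963^4 ≡ 2233^2 = 4986289 ≡ 1876 (mod 3343)
1963^8 ≡ 1876^2 = 3519376 ≡ 2540 (mod 3343)
1963^16 ≡ 2540^2 = 6451600 ≡ 2953 (mod 3343)
1963^32 ≡ 2953^2 = 8720209 ≡ 1665 (mod 3343)
1963^64 ≡ 1665^2 = 2772225 ≡ 878 (mod 3343)
1963^128 ≡ 878^2 = 770884 ≡ 1994 (mod 3343)
1963^208 = 1963^128 × 1963^64 × 1963^16 ≡ 1994 × 878 × 2953 (mod 3343).
Accumulate the product:
1994 × 878 = 1750732 ≡ 2343
2343 × 2953 = 6918879 ≡ 2212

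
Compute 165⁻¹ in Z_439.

149

Apply the Euclidean algorithm and back-substitute:
439 = 2×165 + 109
165 = 1×109 + 56
109 = 1×56 + 53
56 = 1×53 + 3
53 = 17×3 + 2
3 = 1×2 + 1
2 = 2×1 + 0
gcd(165, 439) = 1, so the inverse exists.
Bézout: 1 = −56×439 + 149×165.
So 165⁻¹ ≡ 149 (mod 439).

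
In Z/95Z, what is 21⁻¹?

86

95 = 4*21 + 11
21 = 1*11 + 10
11 = 1*10 + 1
10 = 10*1 + 0
gcd(21, 95) = 1, so the inverse exists.
Back-substitute for 1:
1 = 1*11 − 1*10
  = −1*21 + 2*11
  = 2*95 − 9*21
So 21⁻¹ ≡ −9 ≡ 86 (mod 95).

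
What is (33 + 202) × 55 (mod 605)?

220

33 + 202 = 235
235 × 55 = 12925 ≡ 220 (mod 605)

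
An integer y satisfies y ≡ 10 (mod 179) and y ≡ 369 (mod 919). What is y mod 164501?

179⁻¹ mod 919: 179×421 ≡ 1 (mod 919), so 179⁻¹ ≡ 421.
y = 10 + 179×((369 − 10)×421 mod 919) = 10 + 179×423 = 75727.
Check: 75727 mod 179 = 10, 75727 mod 919 = 369. ✓

75727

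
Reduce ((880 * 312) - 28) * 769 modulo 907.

881

880 * 312 = 274560 ≡ 646 (mod 907)
646 - 28 = 618
618 * 769 = 475242 ≡ 881 (mod 907)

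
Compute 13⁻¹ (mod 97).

97 = 7·13 + 6
13 = 2·6 + 1
6 = 6·1 + 0
gcd(13, 97) = 1, so the inverse exists.
Back-substitute for 1:
1 = 1·13 − 2·6
  = −2·97 + 15·13
So 13⁻¹ ≡ 15 (mod 97).

15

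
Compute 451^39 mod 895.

By square-and-multiply:
39 in binary is 100111, i.e. 39 = 32 + 4 + 2 + 1.
451^1 ≡ 451 (mod 895)
451^2 ≡ 451^2 = 203401 ≡ 236 (mod 895)
451^4 ≡ 236^2 = 55696 ≡ 206 (mod 895)
451^8 ≡ 206^2 = 42436 ≡ 371 (mod 895)
451^16 ≡ 371^2 = 137641 ≡ 706 (mod 895)
451^32 ≡ 706^2 = 498436 ≡ 816 (mod 895)
451^39 = 451^32 * 451^4 * 451^2 * 451^1 ≡ 816 * 206 * 236 * 451 (mod 895).
Accumulate the product:
816 * 206 = 168096 ≡ 731
731 * 236 = 172516 ≡ 676
676 * 451 = 304876 ≡ 576

576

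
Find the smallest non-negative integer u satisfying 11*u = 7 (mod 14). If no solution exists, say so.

7

gcd(11, 14) = 1, so a unique solution mod 14 exists.
11⁻¹ ≡ 9 (mod 14).
u ≡ 9*7 ≡ 7 (mod 14).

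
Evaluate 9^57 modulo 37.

26

Compute successive squares:
57 in binary is 111001, i.e. 57 = 32 + 16 + 8 + 1.
9^1 ≡ 9 (mod 37)
9^2 ≡ 9^2 = 81 ≡ 7 (mod 37)
9^4 ≡ 7^2 = 49 ≡ 12 (mod 37)
9^8 ≡ 12^2 = 144 ≡ 33 (mod 37)
9^16 ≡ 33^2 = 1089 ≡ 16 (mod 37)
9^32 ≡ 16^2 = 256 ≡ 34 (mod 37)
9^57 = 9^32 * 9^16 * 9^8 * 9^1 ≡ 34 * 16 * 33 * 9 (mod 37).
Accumulate the product:
34 * 16 = 544 ≡ 26
26 * 33 = 858 ≡ 7
7 * 9 = 63 ≡ 26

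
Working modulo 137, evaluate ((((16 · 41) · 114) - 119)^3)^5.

16 · 41 = 656 ≡ 108 (mod 137)
108 · 114 = 12312 ≡ 119 (mod 137)
119 - 119 = 0
(0)^3 ≡ 0 (mod 137)
(0)^5 ≡ 0 (mod 137)

0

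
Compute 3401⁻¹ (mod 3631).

963

Run the extended Euclidean algorithm:
3631 = 1*3401 + 230
3401 = 14*230 + 181
230 = 1*181 + 49
181 = 3*49 + 34
49 = 1*34 + 15
34 = 2*15 + 4
15 = 3*4 + 3
4 = 1*3 + 1
3 = 3*1 + 0
gcd(3401, 3631) = 1, so the inverse exists.
Back-substitute for 1:
1 = 1*4 − 1*3
  = −1*15 + 4*4
  = 4*34 − 9*15
  = −9*49 + 13*34
  = 13*181 − 48*49
  = −48*230 + 61*181
  = 61*3401 − 902*230
  = −902*3631 + 963*3401
So 3401⁻¹ ≡ 963 (mod 3631).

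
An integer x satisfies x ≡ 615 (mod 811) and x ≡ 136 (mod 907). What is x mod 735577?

518033

811⁻¹ mod 907: 811*633 ≡ 1 (mod 907), so 811⁻¹ ≡ 633.
x = 615 + 811*((136 − 615)*633 mod 907) = 615 + 811*638 = 518033.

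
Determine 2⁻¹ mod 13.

13 = 6×2 + 1
2 = 2×1 + 0
gcd(2, 13) = 1, so the inverse exists.
Back-substitute for 1:
1 = 1×13 − 6×2
So 2⁻¹ ≡ −6 ≡ 7 (mod 13).

7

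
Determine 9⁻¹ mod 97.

Run the extended Euclidean algorithm:
97 = 10·9 + 7
9 = 1·7 + 2
7 = 3·2 + 1
2 = 2·1 + 0
gcd(9, 97) = 1, so the inverse exists.
Bézout: 1 = 4·97 − 43·9.
So 9⁻¹ ≡ −43 ≡ 54 (mod 97).

54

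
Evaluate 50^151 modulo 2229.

By square-and-multiply:
151 in binary is 10010111, i.e. 151 = 128 + 16 + 4 + 2 + 1.
50^1 ≡ 50 (mod 2229)
50^2 ≡ 50^2 = 2500 ≡ 271 (mod 2229)
50^4 ≡ 271^2 = 73441 ≡ 2113 (mod 2229)
50^8 ≡ 2113^2 = 4464769 ≡ 82 (mod 2229)
50^16 ≡ 82^2 = 6724 ≡ 37 (mod 2229)
50^32 ≡ 37^2 = 1369 (mod 2229)
50^64 ≡ 1369^2 = 1874161 ≡ 1801 (mod 2229)
50^128 ≡ 1801^2 = 3243601 ≡ 406 (mod 2229)
50^151 = 50^128 * 50^16 * 50^4 * 50^2 * 50^1 ≡ 406 * 37 * 2113 * 271 * 50 (mod 2229).
Accumulate the product:
406 * 37 = 15022 ≡ 1648
1648 * 2113 = 3482224 ≡ 526
526 * 271 = 142546 ≡ 2119
2119 * 50 = 105950 ≡ 1187

1187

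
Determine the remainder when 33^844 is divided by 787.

360

By square-and-multiply:
844 in binary is 1101001100, i.e. 844 = 512 + 256 + 64 + 8 + 4.
33^1 ≡ 33 (mod 787)
33^2 ≡ 33^2 = 1089 ≡ 302 (mod 787)
33^4 ≡ 302^2 = 91204 ≡ 699 (mod 787)
33^8 ≡ 699^2 = 488601 ≡ 661 (mod 787)
33^16 ≡ 661^2 = 436921 ≡ 136 (mod 787)
33^32 ≡ 136^2 = 18496 ≡ 395 (mod 787)
33^64 ≡ 395^2 = 156025 ≡ 199 (mod 787)
33^128 ≡ 199^2 = 39601 ≡ 251 (mod 787)
33^256 ≡ 251^2 = 63001 ≡ 41 (mod 787)
33^512 ≡ 41^2 = 1681 ≡ 107 (mod 787)
33^844 = 33^512 · 33^256 · 33^64 · 33^8 · 33^4 ≡ 107 · 41 · 199 · 661 · 699 (mod 787).
Accumulate the product:
107 · 41 = 4387 ≡ 452
452 · 199 = 89948 ≡ 230
230 · 661 = 152030 ≡ 139
139 · 699 = 97161 ≡ 360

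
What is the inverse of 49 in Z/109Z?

109 = 2·49 + 11
49 = 4·11 + 5
11 = 2·5 + 1
5 = 5·1 + 0
gcd(49, 109) = 1, so the inverse exists.
Back-substitute for 1:
1 = 1·11 − 2·5
  = −2·49 + 9·11
  = 9·109 − 20·49
So 49⁻¹ ≡ −20 ≡ 89 (mod 109).

89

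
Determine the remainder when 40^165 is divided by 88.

By square-and-multiply:
165 in binary is 10100101, i.e. 165 = 128 + 32 + 4 + 1.
40^1 ≡ 40 (mod 88)
40^2 ≡ 40^2 = 1600 ≡ 16 (mod 88)
40^4 ≡ 16^2 = 256 ≡ 80 (mod 88)
40^8 ≡ 80^2 = 6400 ≡ 64 (mod 88)
40^16 ≡ 64^2 = 4096 ≡ 48 (mod 88)
40^32 ≡ 48^2 = 2304 ≡ 16 (mod 88)
40^64 ≡ 16^2 = 256 ≡ 80 (mod 88)
40^128 ≡ 80^2 = 6400 ≡ 64 (mod 88)
40^165 = 40^128 * 40^32 * 40^4 * 40^1 ≡ 64 * 16 * 80 * 40 (mod 88).
Accumulate the product:
64 * 16 = 1024 ≡ 56
56 * 80 = 4480 ≡ 80
80 * 40 = 3200 ≡ 32

32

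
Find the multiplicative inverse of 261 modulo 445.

445 = 1·261 + 184
261 = 1·184 + 77
184 = 2·77 + 30
77 = 2·30 + 17
30 = 1·17 + 13
17 = 1·13 + 4
13 = 3·4 + 1
4 = 4·1 + 0
gcd(261, 445) = 1, so the inverse exists.
Bézout: 1 = 61·445 − 104·261.
So 261⁻¹ ≡ −104 ≡ 341 (mod 445).

341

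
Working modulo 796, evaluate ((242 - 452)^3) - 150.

310

242 - 452 = -210 ≡ 586 (mod 796)
(586)^3 ≡ 460 (mod 796)
460 - 150 = 310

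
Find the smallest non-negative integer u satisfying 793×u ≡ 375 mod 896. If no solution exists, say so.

gcd(793, 896) = 1, so a unique solution mod 896 exists.
793⁻¹ ≡ 809 (mod 896).
u ≡ 809×375 ≡ 527 (mod 896).

527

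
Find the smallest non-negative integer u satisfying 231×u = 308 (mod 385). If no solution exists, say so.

3

gcd(231, 385) = 77, and 77 | 308, so solutions exist.
Divide through by 77: 3×u mod 5 = 4.
3⁻¹ ≡ 2 (mod 5).
u ≡ 2×4 ≡ 3 (mod 5).
The smallest non-negative solution is u = 3.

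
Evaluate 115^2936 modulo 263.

22

Compute successive squares:
2936 in binary is 101101111000, i.e. 2936 = 2048 + 512 + 256 + 64 + 32 + 16 + 8.
115^1 ≡ 115 (mod 263)
115^2 ≡ 115^2 = 13225 ≡ 75 (mod 263)
115^4 ≡ 75^2 = 5625 ≡ 102 (mod 263)
115^8 ≡ 102^2 = 10404 ≡ 147 (mod 263)
115^16 ≡ 147^2 = 21609 ≡ 43 (mod 263)
115^32 ≡ 43^2 = 1849 ≡ 8 (mod 263)
115^64 ≡ 8^2 = 64 (mod 263)
115^128 ≡ 64^2 = 4096 ≡ 151 (mod 263)
115^256 ≡ 151^2 = 22801 ≡ 183 (mod 263)
115^512 ≡ 183^2 = 33489 ≡ 88 (mod 263)
115^1024 ≡ 88^2 = 7744 ≡ 117 (mod 263)
115^2048 ≡ 117^2 = 13689 ≡ 13 (mod 263)
115^2936 = 115^2048 * 115^512 * 115^256 * 115^64 * 115^32 * 115^16 * 115^8 ≡ 13 * 88 * 183 * 64 * 8 * 43 * 147 (mod 263).
Accumulate the product:
13 * 88 = 1144 ≡ 92
92 * 183 = 16836 ≡ 4
4 * 64 = 256
256 * 8 = 2048 ≡ 207
207 * 43 = 8901 ≡ 222
222 * 147 = 32634 ≡ 22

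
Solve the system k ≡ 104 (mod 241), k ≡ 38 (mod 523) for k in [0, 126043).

241⁻¹ mod 523: 241×102 ≡ 1 (mod 523), so 241⁻¹ ≡ 102.
k = 104 + 241×((38 − 104)×102 mod 523) = 104 + 241×67 = 16251.

16251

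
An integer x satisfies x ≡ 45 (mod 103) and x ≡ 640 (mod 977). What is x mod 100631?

103⁻¹ mod 977: 103·332 ≡ 1 (mod 977), so 103⁻¹ ≡ 332.
x = 45 + 103·((640 − 45)·332 mod 977) = 45 + 103·186 = 19203.
Check: 19203 mod 103 = 45, 19203 mod 977 = 640. ✓

19203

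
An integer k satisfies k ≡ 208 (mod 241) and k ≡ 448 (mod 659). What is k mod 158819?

42624

241⁻¹ mod 659: 241×484 ≡ 1 (mod 659), so 241⁻¹ ≡ 484.
k = 208 + 241×((448 − 208)×484 mod 659) = 208 + 241×176 = 42624.
Check: 42624 mod 241 = 208, 42624 mod 659 = 448. ✓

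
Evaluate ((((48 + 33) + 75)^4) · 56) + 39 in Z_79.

66

48 + 33 = 81 ≡ 2 (mod 79)
2 + 75 = 77
(77)^4 ≡ 16 (mod 79)
16 · 56 = 896 ≡ 27 (mod 79)
27 + 39 = 66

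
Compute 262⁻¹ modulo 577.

By the extended Euclidean algorithm:
577 = 2×262 + 53
262 = 4×53 + 50
53 = 1×50 + 3
50 = 16×3 + 2
3 = 1×2 + 1
2 = 2×1 + 0
gcd(262, 577) = 1, so the inverse exists.
Back-substitute for 1:
1 = 1×3 − 1×2
  = −1×50 + 17×3
  = 17×53 − 18×50
  = −18×262 + 89×53
  = 89×577 − 196×262
So 262⁻¹ ≡ −196 ≡ 381 (mod 577).

381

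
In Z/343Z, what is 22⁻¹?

343 = 15*22 + 13
22 = 1*13 + 9
13 = 1*9 + 4
9 = 2*4 + 1
4 = 4*1 + 0
gcd(22, 343) = 1, so the inverse exists.
Back-substitute for 1:
1 = 1*9 − 2*4
  = −2*13 + 3*9
  = 3*22 − 5*13
  = −5*343 + 78*22
So 22⁻¹ ≡ 78 (mod 343).

78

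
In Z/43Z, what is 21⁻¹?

43 = 2·21 + 1
21 = 21·1 + 0
gcd(21, 43) = 1, so the inverse exists.
Bézout: 1 = 1·43 − 2·21.
So 21⁻¹ ≡ −2 ≡ 41 (mod 43).

41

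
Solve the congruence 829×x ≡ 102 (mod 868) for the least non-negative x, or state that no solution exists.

gcd(829, 868) = 1, so a unique solution mod 868 exists.
829⁻¹ ≡ 89 (mod 868).
x ≡ 89×102 ≡ 398 (mod 868).

398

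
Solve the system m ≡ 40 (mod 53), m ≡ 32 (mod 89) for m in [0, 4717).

53⁻¹ mod 89: 53*42 ≡ 1 (mod 89), so 53⁻¹ ≡ 42.
m = 40 + 53*((32 − 40)*42 mod 89) = 40 + 53*20 = 1100.

1100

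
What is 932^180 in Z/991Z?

932^1 ≡ 932 (mod 991)
932^2 ≡ 932^2 = 868624 ≡ 508 (mod 991)
932^4 ≡ 508^2 = 258064 ≡ 404 (mod 991)
932^8 ≡ 404^2 = 163216 ≡ 692 (mod 991)
932^16 ≡ 692^2 = 478864 ≡ 211 (mod 991)
932^32 ≡ 211^2 = 44521 ≡ 917 (mod 991)
932^64 ≡ 917^2 = 840889 ≡ 521 (mod 991)
932^128 ≡ 521^2 = 271441 ≡ 898 (mod 991)
932^180 = 932^128 · 932^32 · 932^16 · 932^4 ≡ 898 · 917 · 211 · 404 (mod 991).
Accumulate the product:
898 · 917 = 823466 ≡ 936
936 · 211 = 197496 ≡ 287
287 · 404 = 115948 ≡ 1

1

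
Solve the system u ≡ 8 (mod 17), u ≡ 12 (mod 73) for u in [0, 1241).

17⁻¹ mod 73: 17×43 ≡ 1 (mod 73), so 17⁻¹ ≡ 43.
u = 8 + 17×((12 − 8)×43 mod 73) = 8 + 17×26 = 450.

450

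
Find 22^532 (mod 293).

Compute successive squares:
22^1 ≡ 22 (mod 293)
22^2 ≡ 22^2 = 484 ≡ 191 (mod 293)
22^4 ≡ 191^2 = 36481 ≡ 149 (mod 293)
22^8 ≡ 149^2 = 22201 ≡ 226 (mod 293)
22^16 ≡ 226^2 = 51076 ≡ 94 (mod 293)
22^32 ≡ 94^2 = 8836 ≡ 46 (mod 293)
22^64 ≡ 46^2 = 2116 ≡ 65 (mod 293)
22^128 ≡ 65^2 = 4225 ≡ 123 (mod 293)
22^256 ≡ 123^2 = 15129 ≡ 186 (mod 293)
22^512 ≡ 186^2 = 34596 ≡ 22 (mod 293)
22^532 = 22^512 · 22^16 · 22^4 ≡ 22 · 94 · 149 (mod 293).
Accumulate the product:
22 · 94 = 2068 ≡ 17
17 · 149 = 2533 ≡ 189

189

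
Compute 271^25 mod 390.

Compute successive squares:
271^1 ≡ 271 (mod 390)
271^2 ≡ 271^2 = 73441 ≡ 121 (mod 390)
271^4 ≡ 121^2 = 14641 ≡ 211 (mod 390)
271^8 ≡ 211^2 = 44521 ≡ 61 (mod 390)
271^16 ≡ 61^2 = 3721 ≡ 211 (mod 390)
271^25 = 271^16 × 271^8 × 271^1 ≡ 211 × 61 × 271 (mod 390).
Accumulate the product:
211 × 61 = 12871 ≡ 1
1 × 271 = 271

271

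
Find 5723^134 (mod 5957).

Using repeated squaring:
5723^1 ≡ 5723 (mod 5957)
5723^2 ≡ 5723^2 = 32752729 ≡ 1143 (mod 5957)
5723^4 ≡ 1143^2 = 1306449 ≡ 1866 (mod 5957)
5723^8 ≡ 1866^2 = 3481956 ≡ 3068 (mod 5957)
5723^16 ≡ 3068^2 = 9412624 ≡ 564 (mod 5957)
5723^32 ≡ 564^2 = 318096 ≡ 2375 (mod 5957)
5723^64 ≡ 2375^2 = 5640625 ≡ 5303 (mod 5957)
5723^128 ≡ 5303^2 = 28121809 ≡ 4769 (mod 5957)
5723^134 = 5723^128 * 5723^4 * 5723^2 ≡ 4769 * 1866 * 1143 (mod 5957).
Accumulate the product:
4769 * 1866 = 8898954 ≡ 5153
5153 * 1143 = 5889879 ≡ 4363

4363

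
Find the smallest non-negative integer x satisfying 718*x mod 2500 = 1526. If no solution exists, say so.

gcd(718, 2500) = 2, and 2 | 1526, so solutions exist.
Divide through by 2: 359*x = 763 (mod 1250).
359⁻¹ ≡ 289 (mod 1250).
x ≡ 289*763 ≡ 507 (mod 1250).
The smallest non-negative solution is x = 507.

507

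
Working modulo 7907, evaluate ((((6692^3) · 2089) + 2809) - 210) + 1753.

7372

(6692)^3 ≡ 2598 (mod 7907)
2598 · 2089 = 5427222 ≡ 3020 (mod 7907)
3020 + 2809 = 5829
5829 - 210 = 5619
5619 + 1753 = 7372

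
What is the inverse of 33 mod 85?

67

85 = 2×33 + 19
33 = 1×19 + 14
19 = 1×14 + 5
14 = 2×5 + 4
5 = 1×4 + 1
4 = 4×1 + 0
gcd(33, 85) = 1, so the inverse exists.
Back-substitute for 1:
1 = 1×5 − 1×4
  = −1×14 + 3×5
  = 3×19 − 4×14
  = −4×33 + 7×19
  = 7×85 − 18×33
So 33⁻¹ ≡ −18 ≡ 67 (mod 85).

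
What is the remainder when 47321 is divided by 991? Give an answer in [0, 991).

744

47321 = 47*991 + 744, so 47321 ≡ 744 (mod 991).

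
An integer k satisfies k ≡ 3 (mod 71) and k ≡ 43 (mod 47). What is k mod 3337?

2346

71⁻¹ mod 47: 71*2 ≡ 1 (mod 47), so 71⁻¹ ≡ 2.
k = 3 + 71*((43 − 3)*2 mod 47) = 3 + 71*33 = 2346.
Check: 2346 mod 71 = 3, 2346 mod 47 = 43. ✓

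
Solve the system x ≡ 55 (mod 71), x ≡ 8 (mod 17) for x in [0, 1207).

71⁻¹ mod 17: 71×6 ≡ 1 (mod 17), so 71⁻¹ ≡ 6.
x = 55 + 71×((8 − 55)×6 mod 17) = 55 + 71×7 = 552.
Check: 552 mod 71 = 55, 552 mod 17 = 8. ✓

552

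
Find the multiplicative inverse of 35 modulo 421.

409

By the extended Euclidean algorithm:
421 = 12·35 + 1
35 = 35·1 + 0
gcd(35, 421) = 1, so the inverse exists.
Bézout: 1 = 1·421 − 12·35.
So 35⁻¹ ≡ −12 ≡ 409 (mod 421).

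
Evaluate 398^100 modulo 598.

Compute successive squares:
100 in binary is 1100100, i.e. 100 = 64 + 32 + 4.
398^1 ≡ 398 (mod 598)
398^2 ≡ 398^2 = 158404 ≡ 532 (mod 598)
398^4 ≡ 532^2 = 283024 ≡ 170 (mod 598)
398^8 ≡ 170^2 = 28900 ≡ 196 (mod 598)
398^16 ≡ 196^2 = 38416 ≡ 144 (mod 598)
398^32 ≡ 144^2 = 20736 ≡ 404 (mod 598)
398^64 ≡ 404^2 = 163216 ≡ 560 (mod 598)
398^100 = 398^64 * 398^32 * 398^4 ≡ 560 * 404 * 170 (mod 598).
Accumulate the product:
560 * 404 = 226240 ≡ 196
196 * 170 = 33320 ≡ 430

430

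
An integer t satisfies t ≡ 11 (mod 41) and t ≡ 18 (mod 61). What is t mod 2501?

872

41⁻¹ mod 61: 41·3 ≡ 1 (mod 61), so 41⁻¹ ≡ 3.
t = 11 + 41·((18 − 11)·3 mod 61) = 11 + 41·21 = 872.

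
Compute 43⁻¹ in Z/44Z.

43

44 = 1·43 + 1
43 = 43·1 + 0
gcd(43, 44) = 1, so the inverse exists.
Bézout: 1 = 1·44 − 1·43.
So 43⁻¹ ≡ −1 ≡ 43 (mod 44).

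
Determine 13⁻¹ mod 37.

37 = 2×13 + 11
13 = 1×11 + 2
11 = 5×2 + 1
2 = 2×1 + 0
gcd(13, 37) = 1, so the inverse exists.
Back-substitute for 1:
1 = 1×11 − 5×2
  = −5×13 + 6×11
  = 6×37 − 17×13
So 13⁻¹ ≡ −17 ≡ 20 (mod 37).

20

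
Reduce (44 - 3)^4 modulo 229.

130

44 - 3 = 41
(41)^4 ≡ 130 (mod 229)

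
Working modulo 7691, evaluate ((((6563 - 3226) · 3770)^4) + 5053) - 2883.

6563 - 3226 = 3337
3337 · 3770 = 12580490 ≡ 5705 (mod 7691)
(5705)^4 ≡ 2804 (mod 7691)
2804 + 5053 = 7857 ≡ 166 (mod 7691)
166 - 2883 = -2717 ≡ 4974 (mod 7691)

4974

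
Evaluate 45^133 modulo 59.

45^1 ≡ 45 (mod 59)
45^2 ≡ 45^2 = 2025 ≡ 19 (mod 59)
45^4 ≡ 19^2 = 361 ≡ 7 (mod 59)
45^8 ≡ 7^2 = 49 (mod 59)
45^16 ≡ 49^2 = 2401 ≡ 41 (mod 59)
45^32 ≡ 41^2 = 1681 ≡ 29 (mod 59)
45^64 ≡ 29^2 = 841 ≡ 15 (mod 59)
45^128 ≡ 15^2 = 225 ≡ 48 (mod 59)
45^133 = 45^128 * 45^4 * 45^1 ≡ 48 * 7 * 45 (mod 59).
Accumulate the product:
48 * 7 = 336 ≡ 41
41 * 45 = 1845 ≡ 16

16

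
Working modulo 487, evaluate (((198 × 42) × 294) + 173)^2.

198 × 42 = 8316 ≡ 37 (mod 487)
37 × 294 = 10878 ≡ 164 (mod 487)
164 + 173 = 337
(337)^2 ≡ 98 (mod 487)

98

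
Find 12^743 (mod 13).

By square-and-multiply:
743 in binary is 1011100111, i.e. 743 = 512 + 128 + 64 + 32 + 4 + 2 + 1.
12^1 ≡ 12 (mod 13)
12^2 ≡ 12^2 = 144 ≡ 1 (mod 13)
12^4 ≡ 1^2 = 1 (mod 13)
12^8 ≡ 1^2 = 1 (mod 13)
12^16 ≡ 1^2 = 1 (mod 13)
12^32 ≡ 1^2 = 1 (mod 13)
12^64 ≡ 1^2 = 1 (mod 13)
12^128 ≡ 1^2 = 1 (mod 13)
12^256 ≡ 1^2 = 1 (mod 13)
12^512 ≡ 1^2 = 1 (mod 13)
12^743 = 12^512 · 12^128 · 12^64 · 12^32 · 12^4 · 12^2 · 12^1 ≡ 1 · 1 · 1 · 1 · 1 · 1 · 12 (mod 13).
Accumulate the product:
1 · 1 = 1
1 · 1 = 1
1 · 1 = 1
1 · 1 = 1
1 · 1 = 1
1 · 12 = 12

12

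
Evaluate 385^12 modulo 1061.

522

12 in binary is 1100, i.e. 12 = 8 + 4.
385^1 ≡ 385 (mod 1061)
385^2 ≡ 385^2 = 148225 ≡ 746 (mod 1061)
385^4 ≡ 746^2 = 556516 ≡ 552 (mod 1061)
385^8 ≡ 552^2 = 304704 ≡ 197 (mod 1061)
385^12 = 385^8 · 385^4 ≡ 197 · 552 (mod 1061).
197 · 552 = 108744 ≡ 522 (mod 1061).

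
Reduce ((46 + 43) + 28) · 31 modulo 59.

28

46 + 43 = 89 ≡ 30 (mod 59)
30 + 28 = 58
58 · 31 = 1798 ≡ 28 (mod 59)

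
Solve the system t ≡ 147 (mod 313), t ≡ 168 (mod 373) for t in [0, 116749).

313⁻¹ mod 373: 313·230 ≡ 1 (mod 373), so 313⁻¹ ≡ 230.
t = 147 + 313·((168 − 147)·230 mod 373) = 147 + 313·354 = 110949.
Check: 110949 mod 313 = 147, 110949 mod 373 = 168. ✓

110949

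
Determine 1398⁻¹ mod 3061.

Apply the Euclidean algorithm and back-substitute:
3061 = 2×1398 + 265
1398 = 5×265 + 73
265 = 3×73 + 46
73 = 1×46 + 27
46 = 1×27 + 19
27 = 1×19 + 8
19 = 2×8 + 3
8 = 2×3 + 2
3 = 1×2 + 1
2 = 2×1 + 0
gcd(1398, 3061) = 1, so the inverse exists.
Back-substitute for 1:
1 = 1×3 − 1×2
  = −1×8 + 3×3
  = 3×19 − 7×8
  = −7×27 + 10×19
  = 10×46 − 17×27
  = −17×73 + 27×46
  = 27×265 − 98×73
  = −98×1398 + 517×265
  = 517×3061 − 1132×1398
So 1398⁻¹ ≡ −1132 ≡ 1929 (mod 3061).

1929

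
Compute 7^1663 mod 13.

7^1 ≡ 7 (mod 13)
7^2 ≡ 7^2 = 49 ≡ 10 (mod 13)
7^4 ≡ 10^2 = 100 ≡ 9 (mod 13)
7^8 ≡ 9^2 = 81 ≡ 3 (mod 13)
7^16 ≡ 3^2 = 9 (mod 13)
7^32 ≡ 9^2 = 81 ≡ 3 (mod 13)
7^64 ≡ 3^2 = 9 (mod 13)
7^128 ≡ 9^2 = 81 ≡ 3 (mod 13)
7^256 ≡ 3^2 = 9 (mod 13)
7^512 ≡ 9^2 = 81 ≡ 3 (mod 13)
7^1024 ≡ 3^2 = 9 (mod 13)
7^1663 = 7^1024 · 7^512 · 7^64 · 7^32 · 7^16 · 7^8 · 7^4 · 7^2 · 7^1 ≡ 9 · 3 · 9 · 3 · 9 · 3 · 9 · 10 · 7 (mod 13).
Accumulate the product:
9 · 3 = 27 ≡ 1
1 · 9 = 9
9 · 3 = 27 ≡ 1
1 · 9 = 9
9 · 3 = 27 ≡ 1
1 · 9 = 9
9 · 10 = 90 ≡ 12
12 · 7 = 84 ≡ 6

6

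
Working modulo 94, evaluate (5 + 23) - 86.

36

5 + 23 = 28
28 - 86 = -58 ≡ 36 (mod 94)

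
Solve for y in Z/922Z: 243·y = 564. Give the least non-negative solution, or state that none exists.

gcd(243, 922) = 1, so a unique solution mod 922 exists.
243⁻¹ ≡ 793 (mod 922).
y ≡ 793·564 ≡ 82 (mod 922).

82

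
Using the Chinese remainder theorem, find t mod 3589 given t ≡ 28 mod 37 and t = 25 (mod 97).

1286

37⁻¹ mod 97: 37·21 ≡ 1 (mod 97), so 37⁻¹ ≡ 21.
t = 28 + 37·((25 − 28)·21 mod 97) = 28 + 37·34 = 1286.
Check: 1286 mod 37 = 28, 1286 mod 97 = 25. ✓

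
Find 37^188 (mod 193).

188 in binary is 10111100, i.e. 188 = 128 + 32 + 16 + 8 + 4.
37^1 ≡ 37 (mod 193)
37^2 ≡ 37^2 = 1369 ≡ 18 (mod 193)
37^4 ≡ 18^2 = 324 ≡ 131 (mod 193)
37^8 ≡ 131^2 = 17161 ≡ 177 (mod 193)
37^16 ≡ 177^2 = 31329 ≡ 63 (mod 193)
37^32 ≡ 63^2 = 3969 ≡ 109 (mod 193)
37^64 ≡ 109^2 = 11881 ≡ 108 (mod 193)
37^128 ≡ 108^2 = 11664 ≡ 84 (mod 193)
37^188 = 37^128 * 37^32 * 37^16 * 37^8 * 37^4 ≡ 84 * 109 * 63 * 177 * 131 (mod 193).
Accumulate the product:
84 * 109 = 9156 ≡ 85
85 * 63 = 5355 ≡ 144
144 * 177 = 25488 ≡ 12
12 * 131 = 1572 ≡ 28

28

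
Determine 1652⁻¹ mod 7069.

184

7069 = 4×1652 + 461
1652 = 3×461 + 269
461 = 1×269 + 192
269 = 1×192 + 77
192 = 2×77 + 38
77 = 2×38 + 1
38 = 38×1 + 0
gcd(1652, 7069) = 1, so the inverse exists.
Bézout: 1 = −43×7069 + 184×1652.
So 1652⁻¹ ≡ 184 (mod 7069).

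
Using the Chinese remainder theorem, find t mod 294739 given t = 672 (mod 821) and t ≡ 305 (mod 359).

83593

821⁻¹ mod 359: 821*122 ≡ 1 (mod 359), so 821⁻¹ ≡ 122.
t = 672 + 821*((305 − 672)*122 mod 359) = 672 + 821*101 = 83593.
Check: 83593 mod 821 = 672, 83593 mod 359 = 305. ✓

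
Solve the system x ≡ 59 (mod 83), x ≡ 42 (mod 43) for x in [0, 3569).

1719

83⁻¹ mod 43: 83×14 ≡ 1 (mod 43), so 83⁻¹ ≡ 14.
x = 59 + 83×((42 − 59)×14 mod 43) = 59 + 83×20 = 1719.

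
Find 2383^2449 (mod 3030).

By square-and-multiply:
2449 in binary is 100110010001, i.e. 2449 = 2048 + 256 + 128 + 16 + 1.
2383^1 ≡ 2383 (mod 3030)
2383^2 ≡ 2383^2 = 5678689 ≡ 469 (mod 3030)
2383^4 ≡ 469^2 = 219961 ≡ 1801 (mod 3030)
2383^8 ≡ 1801^2 = 3243601 ≡ 1501 (mod 3030)
2383^16 ≡ 1501^2 = 2253001 ≡ 1711 (mod 3030)
2383^32 ≡ 1711^2 = 2927521 ≡ 541 (mod 3030)
2383^64 ≡ 541^2 = 292681 ≡ 1801 (mod 3030)
2383^128 ≡ 1801^2 = 3243601 ≡ 1501 (mod 3030)
2383^256 ≡ 1501^2 = 2253001 ≡ 1711 (mod 3030)
2383^512 ≡ 1711^2 = 2927521 ≡ 541 (mod 3030)
2383^1024 ≡ 541^2 = 292681 ≡ 1801 (mod 3030)
2383^2048 ≡ 1801^2 = 3243601 ≡ 1501 (mod 3030)
2383^2449 = 2383^2048 * 2383^256 * 2383^128 * 2383^16 * 2383^1 ≡ 1501 * 1711 * 1501 * 1711 * 2383 (mod 3030).
Accumulate the product:
1501 * 1711 = 2568211 ≡ 1801
1801 * 1501 = 2703301 ≡ 541
541 * 1711 = 925651 ≡ 1501
1501 * 2383 = 3576883 ≡ 1483

1483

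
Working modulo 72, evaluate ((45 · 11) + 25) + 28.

45 · 11 = 495 ≡ 63 (mod 72)
63 + 25 = 88 ≡ 16 (mod 72)
16 + 28 = 44

44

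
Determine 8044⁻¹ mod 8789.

Apply the Euclidean algorithm and back-substitute:
8789 = 1×8044 + 745
8044 = 10×745 + 594
745 = 1×594 + 151
594 = 3×151 + 141
151 = 1×141 + 10
141 = 14×10 + 1
10 = 10×1 + 0
gcd(8044, 8789) = 1, so the inverse exists.
Back-substitute for 1:
1 = 1×141 − 14×10
  = −14×151 + 15×141
  = 15×594 − 59×151
  = −59×745 + 74×594
  = 74×8044 − 799×745
  = −799×8789 + 873×8044
So 8044⁻¹ ≡ 873 (mod 8789).

873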